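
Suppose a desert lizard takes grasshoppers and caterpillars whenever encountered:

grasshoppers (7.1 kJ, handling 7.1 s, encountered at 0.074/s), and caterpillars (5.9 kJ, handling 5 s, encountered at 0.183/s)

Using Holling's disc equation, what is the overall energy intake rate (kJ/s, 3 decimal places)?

0.658 kJ/s

R = (0.074×7.1 + 0.183×5.9) / (1 + 0.074×7.1 + 0.183×5) = 1.605/2.44 = 0.6577 kJ/s.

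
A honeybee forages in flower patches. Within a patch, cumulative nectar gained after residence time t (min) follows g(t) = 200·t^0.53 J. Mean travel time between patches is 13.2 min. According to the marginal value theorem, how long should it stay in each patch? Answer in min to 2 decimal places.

14.89 min

Maximise g(t)/(T+t): set derivative to zero → g'(t)(T+t) = g(t).
g'(t) = 0.53·200·t^-0.47. Setting 0.53·200·t^-0.47 = 200·t^0.53/(13.2+t) gives 0.53(13.2+t) = t, so 0.47·t = 0.53×13.2.
t* = 0.53×13.2/0.47 = 14.89 min.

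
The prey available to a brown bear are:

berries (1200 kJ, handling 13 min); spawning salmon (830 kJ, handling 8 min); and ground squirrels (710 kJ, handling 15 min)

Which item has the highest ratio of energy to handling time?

In descending order of E/h:
spawning salmon: 830/8 = 104 kJ/min
berries: 1200/13 = 92.3 kJ/min
ground squirrels: 710/15 = 47.3 kJ/min

spawning salmon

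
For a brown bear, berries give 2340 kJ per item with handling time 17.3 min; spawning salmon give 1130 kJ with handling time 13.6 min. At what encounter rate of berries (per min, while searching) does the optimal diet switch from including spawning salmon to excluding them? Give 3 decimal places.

Drop spawning salmon once their profitability E₂/h₂ falls below the rate achievable on berries alone: E₂/h₂ = λE₁/(1 + λh₁).
Solve for λ: λE₁h₂ = E₂(1 + λh₁) → λ(E₁h₂ − E₂h₁) = E₂ → λ = E₂/(E₁h₂ − E₂h₁).
λ = 1130/(2340×13.6 − 1130×17.3) = 1130/1.228e+04 = 0.09206 per min.

0.092 per min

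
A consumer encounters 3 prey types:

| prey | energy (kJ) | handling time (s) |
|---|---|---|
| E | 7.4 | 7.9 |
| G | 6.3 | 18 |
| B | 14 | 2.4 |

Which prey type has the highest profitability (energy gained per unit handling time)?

B

Profitability E/h (kJ/s): E = 7.4/7.9 = 0.937, G = 6.3/18 = 0.35, B = 14/2.4 = 5.83.
Ranked: B > E > G.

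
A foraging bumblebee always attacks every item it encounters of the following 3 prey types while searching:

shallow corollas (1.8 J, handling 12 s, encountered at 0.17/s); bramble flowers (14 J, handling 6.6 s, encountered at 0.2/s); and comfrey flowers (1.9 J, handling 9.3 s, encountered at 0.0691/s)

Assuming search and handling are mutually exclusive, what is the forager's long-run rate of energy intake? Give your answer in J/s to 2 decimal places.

Energy encountered per unit search time: 0.17×1.8 + 0.2×14 + 0.0691×1.9 = 3.237 J/s.
Handling time per unit search time: 0.17×12 + 0.2×6.6 + 0.0691×9.3 = 4.003.
Rate = 3.237/(1 + 4.003) = 0.6471 J/s.

0.65 J/s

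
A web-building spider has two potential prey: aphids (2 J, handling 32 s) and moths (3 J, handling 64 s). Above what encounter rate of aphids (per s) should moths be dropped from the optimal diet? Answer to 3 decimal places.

0.094 per s

At the threshold, the rate on aphids alone equals the profitability of moths: λ·2/(1 + λ·32) = 3/64 = 0.04688.
Rearranging, λ(2 − 0.04688×32) = 0.04688, so λ = 0.04688/0.5 = 0.09375 per s.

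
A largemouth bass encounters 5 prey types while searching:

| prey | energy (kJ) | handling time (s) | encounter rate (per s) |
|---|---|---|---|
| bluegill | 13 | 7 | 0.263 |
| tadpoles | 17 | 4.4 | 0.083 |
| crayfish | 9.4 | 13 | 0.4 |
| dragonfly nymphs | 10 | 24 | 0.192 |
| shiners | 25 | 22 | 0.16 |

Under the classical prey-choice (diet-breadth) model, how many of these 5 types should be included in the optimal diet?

Profitabilities (E/h, kJ/s): tadpoles 3.86, bluegill 1.86, shiners 1.14, crayfish 0.723, dragonfly nymphs 0.417. Add prey in this order while the next type's profitability exceeds the intake rate on those already taken.
Rate on top 1: 1.034. bluegill: 1.86 > 1.034 → include.
Rate on top 2: 1.506. shiners: 1.14 < 1.506 → exclude; stop.
Optimal diet: tadpoles, bluegill — 2 of 5 types.

2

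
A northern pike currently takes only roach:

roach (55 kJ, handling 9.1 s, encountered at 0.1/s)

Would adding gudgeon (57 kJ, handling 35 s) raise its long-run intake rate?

On roach alone, R = ΣλE/(1+Σλh) = 5.5/1.91 = 2.88 kJ/s.
gudgeon: E/h = 57/35 = 1.629 kJ/s.
Since 1.629 < R, time spent handling gudgeon is better spent searching.

No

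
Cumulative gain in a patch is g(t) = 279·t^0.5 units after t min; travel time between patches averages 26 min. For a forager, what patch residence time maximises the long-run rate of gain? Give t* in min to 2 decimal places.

Optimal t* satisfies g'(t*) = g(t*)/(T + t*).
g'(t) = 0.5·279·t^-0.5. Setting 0.5·279·t^-0.5 = 279·t^0.5/(26+t) gives 0.5(26+t) = t, so 0.50·t = 0.5×26.
t* = 0.5×26/0.50 = 26 min.

26.00 min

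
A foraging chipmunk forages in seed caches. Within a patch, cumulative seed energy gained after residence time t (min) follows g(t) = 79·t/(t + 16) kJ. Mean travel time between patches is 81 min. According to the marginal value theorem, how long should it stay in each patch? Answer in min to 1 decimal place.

Optimal t* satisfies g'(t*) = g(t*)/(T + t*).
g'(t) = 79·16/(t + 16)². Setting 79·16/(t+16)² = 79t/[(t+16)(81+t)] gives 16(81+t) = t(t+16), so t² = 16×81 = 1296.
t* = √1296 = 36 min.

36.0 min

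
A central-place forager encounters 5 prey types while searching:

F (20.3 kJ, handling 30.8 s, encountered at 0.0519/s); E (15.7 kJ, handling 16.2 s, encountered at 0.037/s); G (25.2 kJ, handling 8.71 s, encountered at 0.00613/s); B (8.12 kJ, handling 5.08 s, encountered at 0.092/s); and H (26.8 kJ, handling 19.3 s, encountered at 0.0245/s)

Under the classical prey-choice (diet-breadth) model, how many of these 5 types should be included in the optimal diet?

4

E/h in descending order: G 2.89, B 1.6, H 1.39, E 0.969, F 0.659 kJ/s. The optimal diet is the largest prefix of this list for which every included type satisfies E_i/h_i > R on the types above it.
Rate on top 1: 0.1466. B: 1.6 > 0.1466 → include.
Rate on top 2: 0.5928. H: 1.39 > 0.5928 → include.
Rate on top 3: 0.7816. E: 0.969 > 0.7816 → include.
Rate on top 4: 0.8249. F: 0.659 < 0.8249 → exclude; stop.
Optimal diet: G, B, H, E — 4 of 5 types.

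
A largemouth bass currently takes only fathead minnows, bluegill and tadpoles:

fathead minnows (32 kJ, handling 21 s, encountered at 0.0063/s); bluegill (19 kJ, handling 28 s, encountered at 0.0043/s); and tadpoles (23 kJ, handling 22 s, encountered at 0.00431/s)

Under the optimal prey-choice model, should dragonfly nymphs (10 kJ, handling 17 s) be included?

On fathead minnows, bluegill and tadpoles alone, R = ΣλE/(1+Σλh) = 0.3824/1.348 = 0.2838 kJ/s.
Profitability of dragonfly nymphs: 10/17 = 0.5882 kJ/s.
0.5882 > 0.2838, so adding dragonfly nymphs raises the average — include it.

Yes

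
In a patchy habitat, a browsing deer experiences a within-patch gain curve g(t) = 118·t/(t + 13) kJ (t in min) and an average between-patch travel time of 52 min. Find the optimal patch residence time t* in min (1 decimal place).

Optimal t* satisfies g'(t*) = g(t*)/(T + t*).
g'(t) = 118·13/(t + 13)². Setting 118·13/(t+13)² = 118t/[(t+13)(52+t)] gives 13(52+t) = t(t+13), so t² = 13×52 = 676.
t* = √676 = 26 min.

26.0 min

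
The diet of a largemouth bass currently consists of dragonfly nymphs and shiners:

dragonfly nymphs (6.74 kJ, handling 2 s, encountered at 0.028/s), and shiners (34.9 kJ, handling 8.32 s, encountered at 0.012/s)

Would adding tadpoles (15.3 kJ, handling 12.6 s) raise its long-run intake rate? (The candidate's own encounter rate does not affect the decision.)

Yes

Current rate: (0.028×6.74 + 0.012×34.9)/(1 + 0.028×2 + 0.012×8.32) = 0.5256 kJ/s.
tadpoles: E/h = 15.3/12.6 = 1.214 kJ/s.
Since 1.214 > R, including tadpoles increases the long-run rate.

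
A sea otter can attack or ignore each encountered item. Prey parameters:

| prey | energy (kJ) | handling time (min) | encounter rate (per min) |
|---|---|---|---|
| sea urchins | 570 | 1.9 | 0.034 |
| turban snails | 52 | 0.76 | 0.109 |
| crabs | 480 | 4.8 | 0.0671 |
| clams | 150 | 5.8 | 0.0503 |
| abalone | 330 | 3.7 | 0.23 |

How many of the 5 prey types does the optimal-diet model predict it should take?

4

E/h in descending order: sea urchins 300, crabs 100, abalone 89.2, turban snails 68.4, clams 25.9 kJ/min. The optimal diet is the largest prefix of this list for which every included type satisfies E_i/h_i > R on the types above it.
Rate on top 1: 18.2. crabs: 100 > 18.2 → include.
Rate on top 2: 37.2. abalone: 89.2 > 37.2 → include.
Rate on top 3: 56.97. turban snails: 68.4 > 56.97 → include.
Rate on top 4: 57.38. clams: 25.9 < 57.38 → exclude; stop.
Optimal diet: sea urchins, crabs, abalone, turban snails — 4 of 5 types.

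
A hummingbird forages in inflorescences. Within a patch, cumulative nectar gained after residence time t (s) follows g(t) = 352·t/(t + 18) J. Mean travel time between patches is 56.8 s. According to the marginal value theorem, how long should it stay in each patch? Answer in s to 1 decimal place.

32.0 s

Maximise g(t)/(T+t): set derivative to zero → g'(t)(T+t) = g(t).
g'(t) = 352·18/(t + 18)². Setting 352·18/(t+18)² = 352t/[(t+18)(56.8+t)] gives 18(56.8+t) = t(t+18), so t² = 18×56.8 = 1022.
t* = √1022 = 31.97 s.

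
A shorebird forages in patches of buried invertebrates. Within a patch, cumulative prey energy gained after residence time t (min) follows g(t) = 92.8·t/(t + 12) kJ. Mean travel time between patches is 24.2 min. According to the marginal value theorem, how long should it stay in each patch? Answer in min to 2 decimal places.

17.04 min

By the marginal value theorem, leave when the instantaneous gain rate g'(t) equals the habitat-wide average g(t)/(T + t).
g'(t) = 92.8·12/(t + 12)². Setting 92.8·12/(t+12)² = 92.8t/[(t+12)(24.2+t)] gives 12(24.2+t) = t(t+12), so t² = 12×24.2 = 290.4.
t* = √290.4 = 17.04 min.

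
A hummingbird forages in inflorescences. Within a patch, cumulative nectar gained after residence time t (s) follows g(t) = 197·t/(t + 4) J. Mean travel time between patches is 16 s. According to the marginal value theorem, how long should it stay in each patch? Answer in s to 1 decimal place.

8.0 s

By the marginal value theorem, leave when the instantaneous gain rate g'(t) equals the habitat-wide average g(t)/(T + t).
g'(t) = 197·4/(t + 4)². Setting 197·4/(t+4)² = 197t/[(t+4)(16+t)] gives 4(16+t) = t(t+4), so t² = 4×16 = 64.
t* = √64 = 8 s.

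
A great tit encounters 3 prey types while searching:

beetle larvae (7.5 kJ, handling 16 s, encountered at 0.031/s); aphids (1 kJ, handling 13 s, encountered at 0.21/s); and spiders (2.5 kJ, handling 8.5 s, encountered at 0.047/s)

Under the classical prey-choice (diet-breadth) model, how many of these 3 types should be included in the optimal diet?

2

Profitabilities (E/h, kJ/s): beetle larvae 0.469, spiders 0.294, aphids 0.0769. Add prey in this order while the next type's profitability exceeds the intake rate on those already taken.
Rate on top 1: 0.1554. spiders: 0.294 > 0.1554 → include.
Rate on top 2: 0.1846. aphids: 0.0769 < 0.1846 → exclude; stop.
Optimal diet: beetle larvae, spiders — 2 of 3 types.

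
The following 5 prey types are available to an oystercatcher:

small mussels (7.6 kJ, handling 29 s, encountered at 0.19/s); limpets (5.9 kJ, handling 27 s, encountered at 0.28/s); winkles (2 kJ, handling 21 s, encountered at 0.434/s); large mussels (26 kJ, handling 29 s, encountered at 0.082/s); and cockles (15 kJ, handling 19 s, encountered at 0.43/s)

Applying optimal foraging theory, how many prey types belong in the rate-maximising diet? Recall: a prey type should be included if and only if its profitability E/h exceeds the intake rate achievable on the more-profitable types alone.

2

Profitabilities (E/h, kJ/s): large mussels 0.897, cockles 0.789, small mussels 0.262, limpets 0.219, winkles 0.0952. Add prey in this order while the next type's profitability exceeds the intake rate on those already taken.
Rate on top 1: 0.6311. cockles: 0.789 > 0.6311 → include.
Rate on top 2: 0.7432. small mussels: 0.262 < 0.7432 → exclude; stop.
Optimal diet: large mussels, cockles — 2 of 5 types.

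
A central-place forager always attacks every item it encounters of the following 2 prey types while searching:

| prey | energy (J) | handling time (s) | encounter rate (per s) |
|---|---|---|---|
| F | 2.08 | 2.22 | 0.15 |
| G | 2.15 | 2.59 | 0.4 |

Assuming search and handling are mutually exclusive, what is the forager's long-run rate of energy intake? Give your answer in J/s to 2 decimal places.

R = Σλ_iE_i / (1 + Σλ_ih_i)
Numerator: 0.15×2.08 + 0.4×2.15 = 1.172
Denominator: 1 + 0.15×2.22 + 0.4×2.59 = 2.369
R = 1.172/2.369 = 0.4947 J/s

0.49 J/s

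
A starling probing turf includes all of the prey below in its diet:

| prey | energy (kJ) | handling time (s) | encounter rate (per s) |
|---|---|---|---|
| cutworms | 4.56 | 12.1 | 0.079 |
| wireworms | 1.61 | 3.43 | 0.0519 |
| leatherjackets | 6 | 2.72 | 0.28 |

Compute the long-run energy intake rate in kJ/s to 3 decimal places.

R = Σλ_iE_i / (1 + Σλ_ih_i)
Numerator: 0.079×4.56 + 0.0519×1.61 + 0.28×6 = 2.124
Denominator: 1 + 0.079×12.1 + 0.0519×3.43 + 0.28×2.72 = 2.896
R = 2.124/2.896 = 0.7335 kJ/s

0.733 kJ/s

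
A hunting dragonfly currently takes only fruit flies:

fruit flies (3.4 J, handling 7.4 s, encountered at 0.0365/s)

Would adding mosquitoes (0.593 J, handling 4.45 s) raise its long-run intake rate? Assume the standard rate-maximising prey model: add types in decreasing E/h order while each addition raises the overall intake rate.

Current rate: (0.0365×3.4)/(1 + 0.0365×7.4) = 0.09771 J/s.
mosquitoes: E/h = 0.593/4.45 = 0.1333 J/s.
Since 0.1333 > R, including mosquitoes increases the long-run rate.

Yes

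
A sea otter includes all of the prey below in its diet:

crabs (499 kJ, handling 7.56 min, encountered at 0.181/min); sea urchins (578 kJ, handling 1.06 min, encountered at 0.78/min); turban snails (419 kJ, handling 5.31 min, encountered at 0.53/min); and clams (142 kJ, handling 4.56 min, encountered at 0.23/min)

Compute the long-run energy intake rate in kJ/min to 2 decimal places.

R = (0.181×499 + 0.78×578 + 0.53×419 + 0.23×142) / (1 + 0.181×7.56 + 0.78×1.06 + 0.53×5.31 + 0.23×4.56) = 795.9/7.058 = 112.8 kJ/min.

112.76 kJ/min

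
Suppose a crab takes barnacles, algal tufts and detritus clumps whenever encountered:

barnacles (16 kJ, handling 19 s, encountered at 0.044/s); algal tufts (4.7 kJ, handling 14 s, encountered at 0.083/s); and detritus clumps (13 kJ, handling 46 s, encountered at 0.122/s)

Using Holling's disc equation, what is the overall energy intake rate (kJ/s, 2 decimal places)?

R = (0.044×16 + 0.083×4.7 + 0.122×13) / (1 + 0.044×19 + 0.083×14 + 0.122×46) = 2.68/8.61 = 0.3113 kJ/s.

0.31 kJ/s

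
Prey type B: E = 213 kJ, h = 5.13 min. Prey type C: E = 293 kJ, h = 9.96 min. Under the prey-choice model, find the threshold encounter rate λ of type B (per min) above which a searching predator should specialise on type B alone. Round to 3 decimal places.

0.474 per min

Drop type C once their profitability E₂/h₂ falls below the rate achievable on type B alone: E₂/h₂ = λE₁/(1 + λh₁).
Solve for λ: λE₁h₂ = E₂(1 + λh₁) → λ(E₁h₂ − E₂h₁) = E₂ → λ = E₂/(E₁h₂ − E₂h₁).
λ = 293/(213×9.96 − 293×5.13) = 293/618.4 = 0.4738 per min.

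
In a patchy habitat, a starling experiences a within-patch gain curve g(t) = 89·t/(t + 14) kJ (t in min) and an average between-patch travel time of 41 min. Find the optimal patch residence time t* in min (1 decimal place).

24.0 min

By the marginal value theorem, leave when the instantaneous gain rate g'(t) equals the habitat-wide average g(t)/(T + t).
g'(t) = 89·14/(t + 14)². Setting 89·14/(t+14)² = 89t/[(t+14)(41+t)] gives 14(41+t) = t(t+14), so t² = 14×41 = 574.
t* = √574 = 23.96 min.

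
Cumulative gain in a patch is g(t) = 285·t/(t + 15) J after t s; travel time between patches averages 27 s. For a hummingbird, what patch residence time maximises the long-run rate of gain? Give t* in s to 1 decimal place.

Optimal t* satisfies g'(t*) = g(t*)/(T + t*).
g'(t) = 285·15/(t + 15)². Setting 285·15/(t+15)² = 285t/[(t+15)(27+t)] gives 15(27+t) = t(t+15), so t² = 15×27 = 405.
t* = √405 = 20.12 s.

20.1 s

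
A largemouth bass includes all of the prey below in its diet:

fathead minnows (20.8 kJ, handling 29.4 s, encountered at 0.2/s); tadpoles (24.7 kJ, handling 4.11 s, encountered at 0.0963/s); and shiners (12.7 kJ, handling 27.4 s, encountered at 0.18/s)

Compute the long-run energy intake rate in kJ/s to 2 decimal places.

R = Σλ_iE_i / (1 + Σλ_ih_i)
Numerator: 0.2×20.8 + 0.0963×24.7 + 0.18×12.7 = 8.825
Denominator: 1 + 0.2×29.4 + 0.0963×4.11 + 0.18×27.4 = 12.21
R = 8.825/12.21 = 0.7229 kJ/s

0.72 kJ/s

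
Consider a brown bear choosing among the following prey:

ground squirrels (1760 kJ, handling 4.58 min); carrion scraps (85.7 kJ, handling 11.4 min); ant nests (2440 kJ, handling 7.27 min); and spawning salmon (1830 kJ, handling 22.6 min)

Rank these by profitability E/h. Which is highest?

Profitability E/h (kJ/min): ground squirrels = 1760/4.58 = 384, carrion scraps = 85.7/11.4 = 7.52, ant nests = 2440/7.27 = 336, spawning salmon = 1830/22.6 = 81.
Ranked: ground squirrels > ant nests > spawning salmon > carrion scraps.

ground squirrels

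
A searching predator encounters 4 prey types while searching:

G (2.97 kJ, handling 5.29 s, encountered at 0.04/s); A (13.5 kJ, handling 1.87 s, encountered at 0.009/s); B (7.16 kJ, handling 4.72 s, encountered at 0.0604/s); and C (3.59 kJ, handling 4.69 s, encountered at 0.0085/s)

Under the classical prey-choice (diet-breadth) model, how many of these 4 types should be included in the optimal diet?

Profitabilities (E/h, kJ/s): A 7.22, B 1.52, C 0.765, G 0.561. Add prey in this order while the next type's profitability exceeds the intake rate on those already taken.
Rate on top 1: 0.1195. B: 1.52 > 0.1195 → include.
Rate on top 2: 0.4255. C: 0.765 > 0.4255 → include.
Rate on top 3: 0.4356. G: 0.561 > 0.4356 → include.
Optimal diet: A, B, C, G — 4 of 4 types.

4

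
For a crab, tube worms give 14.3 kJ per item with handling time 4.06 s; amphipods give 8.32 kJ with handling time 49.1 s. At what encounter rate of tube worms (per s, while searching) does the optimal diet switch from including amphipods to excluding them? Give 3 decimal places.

The zero-one rule: include amphipods iff E₂/h₂ > λE₁/(1+λh₁). Equality gives the switch point.
λE₁h₂ = E₂ + λE₂h₁ ⇒ λ = E₂/(E₁h₂ − E₂h₁) = 8.32/(702.1 − 33.78) = 0.01245 per s.

0.012 per s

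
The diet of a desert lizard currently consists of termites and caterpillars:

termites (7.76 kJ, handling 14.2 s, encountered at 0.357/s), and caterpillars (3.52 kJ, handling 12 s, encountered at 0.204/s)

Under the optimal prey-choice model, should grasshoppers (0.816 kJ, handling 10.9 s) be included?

No

Intake rate on the current diet: R = (0.357×7.76 + 0.204×3.52) / (1 + 0.357×14.2 + 0.204×12) = 3.488/8.517 = 0.4096 kJ/s.
grasshoppers: E/h = 0.816/10.9 = 0.07486 kJ/s.
0.07486 < 0.4096, so adding grasshoppers would lower the average — exclude it.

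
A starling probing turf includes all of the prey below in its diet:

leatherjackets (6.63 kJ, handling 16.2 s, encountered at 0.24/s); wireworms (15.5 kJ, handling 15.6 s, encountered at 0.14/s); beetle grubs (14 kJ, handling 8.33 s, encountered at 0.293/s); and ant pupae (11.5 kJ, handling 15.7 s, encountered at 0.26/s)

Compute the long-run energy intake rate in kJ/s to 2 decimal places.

0.80 kJ/s

Energy encountered per unit search time: 0.24×6.63 + 0.14×15.5 + 0.293×14 + 0.26×11.5 = 10.85 kJ/s.
Handling time per unit search time: 0.24×16.2 + 0.14×15.6 + 0.293×8.33 + 0.26×15.7 = 12.59.
Rate = 10.85/(1 + 12.59) = 0.7983 kJ/s.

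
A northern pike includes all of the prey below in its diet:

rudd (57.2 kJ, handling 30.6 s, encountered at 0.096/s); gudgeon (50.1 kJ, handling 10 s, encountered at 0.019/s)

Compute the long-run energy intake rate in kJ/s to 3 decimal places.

Energy encountered per unit search time: 0.096×57.2 + 0.019×50.1 = 6.443 kJ/s.
Handling time per unit search time: 0.096×30.6 + 0.019×10 = 3.128.
Rate = 6.443/(1 + 3.128) = 1.561 kJ/s.

1.561 kJ/s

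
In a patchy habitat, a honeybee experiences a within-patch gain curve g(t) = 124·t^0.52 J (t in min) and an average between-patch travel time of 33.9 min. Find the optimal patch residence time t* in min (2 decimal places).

Optimal t* satisfies g'(t*) = g(t*)/(T + t*).
g'(t) = 0.52·124·t^-0.48. Setting 0.52·124·t^-0.48 = 124·t^0.52/(33.9+t) gives 0.52(33.9+t) = t, so 0.48·t = 0.52×33.9.
t* = 0.52×33.9/0.48 = 36.73 min.

36.73 min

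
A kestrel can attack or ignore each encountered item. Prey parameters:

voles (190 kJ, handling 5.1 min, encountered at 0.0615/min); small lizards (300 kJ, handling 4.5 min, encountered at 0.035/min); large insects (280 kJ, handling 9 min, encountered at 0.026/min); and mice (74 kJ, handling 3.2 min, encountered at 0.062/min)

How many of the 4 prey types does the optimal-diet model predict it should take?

E/h in descending order: small lizards 66.7, voles 37.3, large insects 31.1, mice 23.1 kJ/min. The optimal diet is the largest prefix of this list for which every included type satisfies E_i/h_i > R on the types above it.
Rate on top 1: 9.071. voles: 37.3 > 9.071 → include.
Rate on top 2: 15.08. large insects: 31.1 > 15.08 → include.
Rate on top 3: 17.28. mice: 23.1 > 17.28 → include.
Optimal diet: small lizards, voles, large insects, mice — 4 of 4 types.

4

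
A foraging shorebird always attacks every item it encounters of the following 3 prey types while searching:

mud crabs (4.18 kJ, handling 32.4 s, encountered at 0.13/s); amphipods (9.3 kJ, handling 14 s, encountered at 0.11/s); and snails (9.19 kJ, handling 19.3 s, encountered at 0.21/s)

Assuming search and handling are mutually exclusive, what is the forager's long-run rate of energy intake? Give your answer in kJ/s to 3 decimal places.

0.324 kJ/s

R = (0.13×4.18 + 0.11×9.3 + 0.21×9.19) / (1 + 0.13×32.4 + 0.11×14 + 0.21×19.3) = 3.496/10.8 = 0.3236 kJ/s.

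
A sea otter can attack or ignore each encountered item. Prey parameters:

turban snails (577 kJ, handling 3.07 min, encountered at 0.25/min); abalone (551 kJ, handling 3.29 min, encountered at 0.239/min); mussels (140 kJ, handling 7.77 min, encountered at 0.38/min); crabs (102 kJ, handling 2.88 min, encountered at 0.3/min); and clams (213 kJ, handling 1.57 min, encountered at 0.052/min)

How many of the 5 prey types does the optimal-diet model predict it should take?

Profitabilities (E/h, kJ/min): turban snails 188, abalone 167, clams 136, crabs 35.4, mussels 18. Add prey in this order while the next type's profitability exceeds the intake rate on those already taken.
Rate on top 1: 81.61. abalone: 167 > 81.61 → include.
Rate on top 2: 108. clams: 136 > 108 → include.
Rate on top 3: 108.9. crabs: 35.4 < 108.9 → exclude; stop.
Optimal diet: turban snails, abalone, clams — 3 of 5 types.

3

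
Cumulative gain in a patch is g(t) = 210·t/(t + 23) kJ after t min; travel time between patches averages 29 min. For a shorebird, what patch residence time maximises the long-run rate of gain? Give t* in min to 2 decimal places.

By the marginal value theorem, leave when the instantaneous gain rate g'(t) equals the habitat-wide average g(t)/(T + t).
g'(t) = 210·23/(t + 23)². Setting 210·23/(t+23)² = 210t/[(t+23)(29+t)] gives 23(29+t) = t(t+23), so t² = 23×29 = 667.
t* = √667 = 25.83 min.

25.83 min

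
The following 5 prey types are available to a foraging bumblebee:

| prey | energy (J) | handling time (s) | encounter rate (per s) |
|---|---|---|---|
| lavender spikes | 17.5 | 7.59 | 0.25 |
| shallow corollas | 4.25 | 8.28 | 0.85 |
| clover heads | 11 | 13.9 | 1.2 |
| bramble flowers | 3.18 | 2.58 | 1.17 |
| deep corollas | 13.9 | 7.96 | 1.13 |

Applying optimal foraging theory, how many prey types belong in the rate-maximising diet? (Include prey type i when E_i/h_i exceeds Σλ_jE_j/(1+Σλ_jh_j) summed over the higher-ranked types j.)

2

Profitabilities (E/h, J/s): lavender spikes 2.31, deep corollas 1.75, bramble flowers 1.23, clover heads 0.791, shallow corollas 0.513. Add prey in this order while the next type's profitability exceeds the intake rate on those already taken.
Rate on top 1: 1.51. deep corollas: 1.75 > 1.51 → include.
Rate on top 2: 1.689. bramble flowers: 1.23 < 1.689 → exclude; stop.
Optimal diet: lavender spikes, deep corollas — 2 of 5 types.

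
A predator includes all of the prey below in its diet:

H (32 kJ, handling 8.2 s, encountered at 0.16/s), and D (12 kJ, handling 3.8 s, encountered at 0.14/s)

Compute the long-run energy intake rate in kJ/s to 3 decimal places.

Energy encountered per unit search time: 0.16×32 + 0.14×12 = 6.8 kJ/s.
Handling time per unit search time: 0.16×8.2 + 0.14×3.8 = 1.844.
Rate = 6.8/(1 + 1.844) = 2.391 kJ/s.

2.391 kJ/s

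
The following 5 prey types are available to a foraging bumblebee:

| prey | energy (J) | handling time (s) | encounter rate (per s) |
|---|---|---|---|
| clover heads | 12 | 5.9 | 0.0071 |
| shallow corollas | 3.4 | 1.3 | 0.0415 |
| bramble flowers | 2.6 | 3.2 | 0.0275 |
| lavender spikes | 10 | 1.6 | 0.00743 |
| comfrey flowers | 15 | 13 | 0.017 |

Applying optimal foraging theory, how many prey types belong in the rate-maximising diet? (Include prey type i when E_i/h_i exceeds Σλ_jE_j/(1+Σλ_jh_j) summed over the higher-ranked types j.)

5

Rank by E/h (J/s): lavender spikes 6.25, shallow corollas 2.62, clover heads 2.03, comfrey flowers 1.15, bramble flowers 0.812. Include each in turn until the next type's E/h falls below the running intake rate.
Rate on top 1: 0.07343. shallow corollas: 2.62 > 0.07343 → include.
Rate on top 2: 0.2021. clover heads: 2.03 > 0.2021 → include.
Rate on top 3: 0.2714. comfrey flowers: 1.15 > 0.2714 → include.
Rate on top 4: 0.4181. bramble flowers: 0.812 > 0.4181 → include.
Optimal diet: lavender spikes, shallow corollas, clover heads, comfrey flowers, bramble flowers — 5 of 5 types.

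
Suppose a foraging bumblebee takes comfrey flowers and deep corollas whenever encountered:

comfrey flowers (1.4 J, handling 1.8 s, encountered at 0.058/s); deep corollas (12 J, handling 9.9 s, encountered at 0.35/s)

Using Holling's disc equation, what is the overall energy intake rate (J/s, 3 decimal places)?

Energy encountered per unit search time: 0.058×1.4 + 0.35×12 = 4.281 J/s.
Handling time per unit search time: 0.058×1.8 + 0.35×9.9 = 3.569.
Rate = 4.281/(1 + 3.569) = 0.9369 J/s.

0.937 J/s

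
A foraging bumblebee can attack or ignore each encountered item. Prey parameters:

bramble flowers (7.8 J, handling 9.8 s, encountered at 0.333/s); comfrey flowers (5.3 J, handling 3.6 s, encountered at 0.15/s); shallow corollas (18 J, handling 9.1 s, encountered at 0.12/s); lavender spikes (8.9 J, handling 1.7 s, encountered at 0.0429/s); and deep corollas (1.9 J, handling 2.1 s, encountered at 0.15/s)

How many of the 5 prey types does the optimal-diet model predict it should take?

3

Profitabilities (E/h, J/s): lavender spikes 5.24, shallow corollas 1.98, comfrey flowers 1.47, deep corollas 0.905, bramble flowers 0.796. Add prey in this order while the next type's profitability exceeds the intake rate on those already taken.
Rate on top 1: 0.3559. shallow corollas: 1.98 > 0.3559 → include.
Rate on top 2: 1.174. comfrey flowers: 1.47 > 1.174 → include.
Rate on top 3: 1.234. deep corollas: 0.905 < 1.234 → exclude; stop.
Optimal diet: lavender spikes, shallow corollas, comfrey flowers — 3 of 5 types.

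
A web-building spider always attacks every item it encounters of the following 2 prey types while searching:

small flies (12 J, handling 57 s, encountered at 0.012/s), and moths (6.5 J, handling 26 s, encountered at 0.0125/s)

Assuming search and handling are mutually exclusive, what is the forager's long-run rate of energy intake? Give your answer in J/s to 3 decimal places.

R = (0.012×12 + 0.0125×6.5) / (1 + 0.012×57 + 0.0125×26) = 0.2253/2.009 = 0.1121 J/s.

0.112 J/s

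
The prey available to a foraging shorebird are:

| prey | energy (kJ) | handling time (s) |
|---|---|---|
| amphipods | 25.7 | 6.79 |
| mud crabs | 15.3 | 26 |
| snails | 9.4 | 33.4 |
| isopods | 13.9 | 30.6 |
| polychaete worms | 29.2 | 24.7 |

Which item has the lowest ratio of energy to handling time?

snails

Profitability E/h (kJ/s): amphipods = 25.7/6.79 = 3.78, mud crabs = 15.3/26 = 0.588, snails = 9.4/33.4 = 0.281, isopods = 13.9/30.6 = 0.454, polychaete worms = 29.2/24.7 = 1.18.
Ranked: amphipods > polychaete worms > mud crabs > isopods > snails.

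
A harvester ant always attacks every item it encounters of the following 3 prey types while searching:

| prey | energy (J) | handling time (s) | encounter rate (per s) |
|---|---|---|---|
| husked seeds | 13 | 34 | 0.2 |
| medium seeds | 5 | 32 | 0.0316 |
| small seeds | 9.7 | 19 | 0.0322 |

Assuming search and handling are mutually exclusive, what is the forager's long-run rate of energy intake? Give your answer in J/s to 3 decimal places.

0.326 J/s

R = Σλ_iE_i / (1 + Σλ_ih_i)
Numerator: 0.2×13 + 0.0316×5 + 0.0322×9.7 = 3.07
Denominator: 1 + 0.2×34 + 0.0316×32 + 0.0322×19 = 9.423
R = 3.07/9.423 = 0.3258 J/s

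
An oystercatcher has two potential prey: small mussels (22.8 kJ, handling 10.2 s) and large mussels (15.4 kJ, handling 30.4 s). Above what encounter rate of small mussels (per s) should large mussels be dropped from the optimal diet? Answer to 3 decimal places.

At the threshold, the rate on small mussels alone equals the profitability of large mussels: λ·22.8/(1 + λ·10.2) = 15.4/30.4 = 0.5066.
Rearranging, λ(22.8 − 0.5066×10.2) = 0.5066, so λ = 0.5066/17.63 = 0.02873 per s.

0.029 per s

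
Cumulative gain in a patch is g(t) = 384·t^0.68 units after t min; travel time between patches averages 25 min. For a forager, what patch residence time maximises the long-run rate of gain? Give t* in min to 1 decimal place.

Maximise g(t)/(T+t): set derivative to zero → g'(t)(T+t) = g(t).
g'(t) = 0.68·384·t^-0.32. Setting 0.68·384·t^-0.32 = 384·t^0.68/(25+t) gives 0.68(25+t) = t, so 0.32·t = 0.68×25.
t* = 0.68×25/0.32 = 53.13 min.

53.1 min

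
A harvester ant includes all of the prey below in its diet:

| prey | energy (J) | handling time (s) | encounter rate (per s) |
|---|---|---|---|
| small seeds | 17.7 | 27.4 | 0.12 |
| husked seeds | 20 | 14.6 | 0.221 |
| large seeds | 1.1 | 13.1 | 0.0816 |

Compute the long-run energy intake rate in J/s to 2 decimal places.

Energy encountered per unit search time: 0.12×17.7 + 0.221×20 + 0.0816×1.1 = 6.634 J/s.
Handling time per unit search time: 0.12×27.4 + 0.221×14.6 + 0.0816×13.1 = 7.584.
Rate = 6.634/(1 + 7.584) = 0.7728 J/s.

0.77 J/s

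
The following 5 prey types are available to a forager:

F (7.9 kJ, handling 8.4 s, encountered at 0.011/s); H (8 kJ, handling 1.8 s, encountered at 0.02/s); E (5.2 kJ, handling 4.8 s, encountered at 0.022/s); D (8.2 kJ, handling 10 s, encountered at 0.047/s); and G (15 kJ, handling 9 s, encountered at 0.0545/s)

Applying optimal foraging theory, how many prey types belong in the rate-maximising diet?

Rank by E/h (kJ/s): H 4.44, G 1.67, E 1.08, F 0.94, D 0.82. Include each in turn until the next type's E/h falls below the running intake rate.
Rate on top 1: 0.1544. G: 1.67 > 0.1544 → include.
Rate on top 2: 0.6404. E: 1.08 > 0.6404 → include.
Rate on top 3: 0.669. F: 0.94 > 0.669 → include.
Rate on top 4: 0.6836. D: 0.82 > 0.6836 → include.
Optimal diet: H, G, E, F, D — 5 of 5 types.

5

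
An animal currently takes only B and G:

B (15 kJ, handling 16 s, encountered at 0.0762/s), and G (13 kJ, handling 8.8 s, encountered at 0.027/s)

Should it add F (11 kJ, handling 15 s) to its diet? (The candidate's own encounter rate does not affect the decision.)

Yes

Current rate: (0.0762×15 + 0.027×13)/(1 + 0.0762×16 + 0.027×8.8) = 0.6081 kJ/s.
F: E/h = 11/15 = 0.7333 kJ/s.
Since 0.7333 > R, including F increases the long-run rate.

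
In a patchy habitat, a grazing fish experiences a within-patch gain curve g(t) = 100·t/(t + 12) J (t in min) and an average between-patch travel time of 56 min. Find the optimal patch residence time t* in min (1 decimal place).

25.9 min

Optimal t* satisfies g'(t*) = g(t*)/(T + t*).
g'(t) = 100·12/(t + 12)². Setting 100·12/(t+12)² = 100t/[(t+12)(56+t)] gives 12(56+t) = t(t+12), so t² = 12×56 = 672.
t* = √672 = 25.92 min.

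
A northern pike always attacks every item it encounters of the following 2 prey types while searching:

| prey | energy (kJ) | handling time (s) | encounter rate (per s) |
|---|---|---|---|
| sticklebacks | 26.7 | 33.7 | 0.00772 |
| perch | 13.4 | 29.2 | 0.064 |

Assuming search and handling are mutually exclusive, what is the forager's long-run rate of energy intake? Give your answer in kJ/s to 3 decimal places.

R = Σλ_iE_i / (1 + Σλ_ih_i)
Numerator: 0.00772×26.7 + 0.064×13.4 = 1.064
Denominator: 1 + 0.00772×33.7 + 0.064×29.2 = 3.129
R = 1.064/3.129 = 0.34 kJ/s

0.340 kJ/s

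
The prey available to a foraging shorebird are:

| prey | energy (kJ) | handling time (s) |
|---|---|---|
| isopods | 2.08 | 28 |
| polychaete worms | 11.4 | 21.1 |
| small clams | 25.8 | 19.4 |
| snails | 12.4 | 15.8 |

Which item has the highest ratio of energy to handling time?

small clams

Profitability E/h (kJ/s): isopods = 2.08/28 = 0.0743, polychaete worms = 11.4/21.1 = 0.54, small clams = 25.8/19.4 = 1.33, snails = 12.4/15.8 = 0.785.
Ranked: small clams > snails > polychaete worms > isopods.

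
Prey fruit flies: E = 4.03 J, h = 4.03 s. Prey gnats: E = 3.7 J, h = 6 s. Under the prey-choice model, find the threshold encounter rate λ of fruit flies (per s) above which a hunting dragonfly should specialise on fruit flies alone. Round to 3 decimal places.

0.399 per s

Drop gnats once their profitability E₂/h₂ falls below the rate achievable on fruit flies alone: E₂/h₂ = λE₁/(1 + λh₁).
Solve for λ: λE₁h₂ = E₂(1 + λh₁) → λ(E₁h₂ − E₂h₁) = E₂ → λ = E₂/(E₁h₂ − E₂h₁).
λ = 3.7/(4.03×6 − 3.7×4.03) = 3.7/9.269 = 0.3992 per s.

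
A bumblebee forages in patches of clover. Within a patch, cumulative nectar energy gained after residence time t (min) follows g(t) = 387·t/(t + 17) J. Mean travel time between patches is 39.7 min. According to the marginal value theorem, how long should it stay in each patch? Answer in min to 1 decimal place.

Optimal t* satisfies g'(t*) = g(t*)/(T + t*).
g'(t) = 387·17/(t + 17)². Setting 387·17/(t+17)² = 387t/[(t+17)(39.7+t)] gives 17(39.7+t) = t(t+17), so t² = 17×39.7 = 674.9.
t* = √674.9 = 25.98 min.

26.0 min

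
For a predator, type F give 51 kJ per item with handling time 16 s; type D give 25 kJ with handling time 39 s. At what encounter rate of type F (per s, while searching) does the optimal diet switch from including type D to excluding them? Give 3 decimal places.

Drop type D once their profitability E₂/h₂ falls below the rate achievable on type F alone: E₂/h₂ = λE₁/(1 + λh₁).
Solve for λ: λE₁h₂ = E₂(1 + λh₁) → λ(E₁h₂ − E₂h₁) = E₂ → λ = E₂/(E₁h₂ − E₂h₁).
λ = 25/(51×39 − 25×16) = 25/1589 = 0.01573 per s.

0.016 per s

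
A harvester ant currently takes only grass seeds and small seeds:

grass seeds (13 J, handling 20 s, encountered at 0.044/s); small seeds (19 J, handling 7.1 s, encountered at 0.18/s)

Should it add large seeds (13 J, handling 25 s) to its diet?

On grass seeds and small seeds alone, R = ΣλE/(1+Σλh) = 3.992/3.158 = 1.264 J/s.
Profitability of large seeds: 13/25 = 0.52 J/s.
Since 0.52 < R, time spent handling large seeds is better spent searching.

No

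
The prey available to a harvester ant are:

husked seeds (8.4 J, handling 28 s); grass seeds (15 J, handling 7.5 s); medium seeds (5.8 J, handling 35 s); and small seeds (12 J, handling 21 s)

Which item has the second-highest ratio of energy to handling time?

small seeds

In descending order of E/h:
grass seeds: 15/7.5 = 2 J/s
small seeds: 12/21 = 0.571 J/s
husked seeds: 8.4/28 = 0.3 J/s
medium seeds: 5.8/35 = 0.166 J/s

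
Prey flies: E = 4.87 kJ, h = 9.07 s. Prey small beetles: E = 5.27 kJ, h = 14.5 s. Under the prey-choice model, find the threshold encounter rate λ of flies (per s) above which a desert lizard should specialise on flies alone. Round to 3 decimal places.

The zero-one rule: include small beetles iff E₂/h₂ > λE₁/(1+λh₁). Equality gives the switch point.
λE₁h₂ = E₂ + λE₂h₁ ⇒ λ = E₂/(E₁h₂ − E₂h₁) = 5.27/(70.61 − 47.8) = 0.231 per s.

0.231 per s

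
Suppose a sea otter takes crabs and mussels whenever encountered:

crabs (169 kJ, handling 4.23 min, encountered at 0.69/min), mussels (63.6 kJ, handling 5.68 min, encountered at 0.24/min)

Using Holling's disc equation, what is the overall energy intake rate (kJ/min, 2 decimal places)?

24.97 kJ/min

R = Σλ_iE_i / (1 + Σλ_ih_i)
Numerator: 0.69×169 + 0.24×63.6 = 131.9
Denominator: 1 + 0.69×4.23 + 0.24×5.68 = 5.282
R = 131.9/5.282 = 24.97 kJ/min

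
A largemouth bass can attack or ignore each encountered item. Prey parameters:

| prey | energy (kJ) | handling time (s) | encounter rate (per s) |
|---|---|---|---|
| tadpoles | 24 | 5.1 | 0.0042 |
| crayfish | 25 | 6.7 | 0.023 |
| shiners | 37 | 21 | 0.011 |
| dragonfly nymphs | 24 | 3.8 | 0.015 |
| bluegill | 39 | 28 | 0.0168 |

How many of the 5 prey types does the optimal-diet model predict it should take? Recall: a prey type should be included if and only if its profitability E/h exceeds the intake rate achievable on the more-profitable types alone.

5

Profitabilities (E/h, kJ/s): dragonfly nymphs 6.32, tadpoles 4.71, crayfish 3.73, shiners 1.76, bluegill 1.39. Add prey in this order while the next type's profitability exceeds the intake rate on those already taken.
Rate on top 1: 0.3406. tadpoles: 4.71 > 0.3406 → include.
Rate on top 2: 0.4273. crayfish: 3.73 > 0.4273 → include.
Rate on top 3: 0.8404. shiners: 1.76 > 0.8404 → include.
Rate on top 4: 0.9858. bluegill: 1.39 > 0.9858 → include.
Optimal diet: dragonfly nymphs, tadpoles, crayfish, shiners, bluegill — 5 of 5 types.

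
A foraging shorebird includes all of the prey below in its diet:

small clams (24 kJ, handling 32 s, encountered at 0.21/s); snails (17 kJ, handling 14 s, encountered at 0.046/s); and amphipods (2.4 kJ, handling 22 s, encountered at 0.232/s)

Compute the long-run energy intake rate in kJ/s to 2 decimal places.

Energy encountered per unit search time: 0.21×24 + 0.046×17 + 0.232×2.4 = 6.379 kJ/s.
Handling time per unit search time: 0.21×32 + 0.046×14 + 0.232×22 = 12.47.
Rate = 6.379/(1 + 12.47) = 0.4736 kJ/s.

0.47 kJ/s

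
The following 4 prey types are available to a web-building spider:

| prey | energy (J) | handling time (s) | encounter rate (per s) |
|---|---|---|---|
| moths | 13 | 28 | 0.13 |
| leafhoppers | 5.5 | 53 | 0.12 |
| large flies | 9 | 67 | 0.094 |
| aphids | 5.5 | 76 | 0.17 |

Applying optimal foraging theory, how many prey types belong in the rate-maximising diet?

Profitabilities (E/h, J/s): moths 0.464, large flies 0.134, leafhoppers 0.104, aphids 0.0724. Add prey in this order while the next type's profitability exceeds the intake rate on those already taken.
Rate on top 1: 0.3642. large flies: 0.134 < 0.3642 → exclude; stop.
Optimal diet: moths — 1 of 4 types.

1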